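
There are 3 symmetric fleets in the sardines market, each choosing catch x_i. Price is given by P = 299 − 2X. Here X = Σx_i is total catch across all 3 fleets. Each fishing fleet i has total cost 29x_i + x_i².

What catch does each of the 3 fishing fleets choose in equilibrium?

27

A representative fishing fleet's profit is π_i = x_i(299 − 2X) − 29x_i − x_i², with X = x_i + Σ_{j≠i} x_j.
First-order condition: 270 − 6x_i − 2Σ_{j≠i} x_j = 0.
In a symmetric equilibrium every fishing fleet chooses the same x, so Σ_{j≠i} x_j = 2x. The condition becomes 270 − 10x = 0, giving x = 270/10 = 27.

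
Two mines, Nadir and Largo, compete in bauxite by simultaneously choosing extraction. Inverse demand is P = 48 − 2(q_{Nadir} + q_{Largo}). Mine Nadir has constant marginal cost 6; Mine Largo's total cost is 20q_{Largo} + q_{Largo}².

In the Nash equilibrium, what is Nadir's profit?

Mine Nadir's profit: π = q_{Nadir}(48 − 2(q_{Nadir} + q_{Largo})) − 6q_{Nadir}.
∂π/∂q_{Nadir} = 42 − 4q_{Nadir} − 2q_{Largo} = 0, so q_{Nadir} = 10.5 − 0.5q_{Largo}.
For Largo: ∂π/∂q_{Largo} = 28 − 6q_{Largo} − 2q_{Nadir} = 0 ⇒ q_{Largo} = 14/3 − (1/3)q_{Nadir}.
Plugging q_{Largo} into Nadir's best response: q_{Nadir} = 10.5 − 0.5(14/3 − (1/3)q_{Nadir}) ⇒ (5/6)q_{Nadir} = 49/6, so q_{Nadir} = 9.8.
Then q_{Largo} = 14/3 − (1/3)·9.8 = 1.4.
Price P = 48 − 2·11.2 = 25.6.
Nadir's profit: (25.6 − 6)·9.8 = 192.08.

192.08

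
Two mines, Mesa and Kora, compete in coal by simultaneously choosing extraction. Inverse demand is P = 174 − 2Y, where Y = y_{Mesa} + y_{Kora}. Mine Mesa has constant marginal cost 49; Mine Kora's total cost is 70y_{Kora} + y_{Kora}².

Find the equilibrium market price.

Mine Mesa's profit: π = y_{Mesa}(174 − 2(y_{Mesa} + y_{Kora})) − 49y_{Mesa}.
∂π/∂y_{Mesa} = 125 − 4y_{Mesa} − 2y_{Kora} = 0, so y_{Mesa} = 31.25 − 0.5y_{Kora}.
For Kora: ∂π/∂y_{Kora} = 104 − 6y_{Kora} − 2y_{Mesa} = 0 ⇒ y_{Kora} = 52/3 − (1/3)y_{Mesa}.
Solving the two reaction functions simultaneously: (1 − (−0.5)(−1/3))y_{Mesa} = 31.25 − 0.5·(52/3), so (5/6)y_{Mesa} = 271/12 and y_{Mesa} = 27.1.
Then y_{Kora} = 52/3 − (1/3)·27.1 = 8.3.
Equilibrium price: P = 174 − 2·35.4 = 103.2.

103.2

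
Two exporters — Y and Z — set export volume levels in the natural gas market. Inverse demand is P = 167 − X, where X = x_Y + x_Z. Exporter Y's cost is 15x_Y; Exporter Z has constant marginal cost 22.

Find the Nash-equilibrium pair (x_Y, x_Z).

53, 46

Exporter Y's profit: π = x_Y(167 − (x_Y + x_Z)) − 15x_Y.
∂π/∂x_Y = 152 − 2x_Y − x_Z = 0, so x_Y = 76 − 0.5x_Z.
By the same steps for Z: x_Z = 72.5 − 0.5x_Y.
Substituting the second reaction function into the first: x_Y = 76 − 0.5(72.5 − 0.5x_Y), which gives 0.75x_Y = 39.75 ⇒ x_Y = 53.
Then x_Z = 72.5 − 0.5·53 = 46.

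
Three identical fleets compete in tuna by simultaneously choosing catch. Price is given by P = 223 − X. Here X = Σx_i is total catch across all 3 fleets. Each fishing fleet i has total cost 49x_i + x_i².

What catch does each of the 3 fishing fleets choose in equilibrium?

29

A representative fishing fleet's profit is π_i = x_i(223 − X) − 49x_i − x_i², with X = x_i + Σ_{j≠i} x_j.
First-order condition: 174 − 4x_i − Σ_{j≠i} x_j = 0.
With identical fishing fleets, set every x_j = x: then 174 − 4x − 2x = 0, i.e. x = 174/6 = 29.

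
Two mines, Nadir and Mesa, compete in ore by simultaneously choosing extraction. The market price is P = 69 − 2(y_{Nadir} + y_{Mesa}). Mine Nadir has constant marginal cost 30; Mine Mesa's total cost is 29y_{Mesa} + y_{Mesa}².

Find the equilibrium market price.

45.4

Mine Nadir's profit: π = y_{Nadir}(69 − 2(y_{Nadir} + y_{Mesa})) − 30y_{Nadir}.
∂π/∂y_{Nadir} = 39 − 4y_{Nadir} − 2y_{Mesa} = 0, so y_{Nadir} = 9.75 − 0.5y_{Mesa}.
For Mesa: ∂π/∂y_{Mesa} = 40 − 6y_{Mesa} − 2y_{Nadir} = 0 ⇒ y_{Mesa} = 20/3 − (1/3)y_{Nadir}.
Solving the two reaction functions simultaneously: (1 − (−0.5)(−1/3))y_{Nadir} = 9.75 − 0.5·(20/3), so (5/6)y_{Nadir} = 77/12 and y_{Nadir} = 7.7.
Then y_{Mesa} = 20/3 − (1/3)·7.7 = 4.1.
Equilibrium price: P = 69 − 2·11.8 = 45.4.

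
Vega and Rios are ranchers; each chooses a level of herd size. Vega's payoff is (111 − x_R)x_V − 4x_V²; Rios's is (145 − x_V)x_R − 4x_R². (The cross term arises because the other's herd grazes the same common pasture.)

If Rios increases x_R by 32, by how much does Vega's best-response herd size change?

Expanding Vega's payoff: 111x_V − x_Rx_V − 4x_V².
∂π/∂x_V = 111 − x_R − 8x_V = 0, so x_V = 13.875 − 0.125x_R.
The reaction-function slope is −0.125, so a 32-unit rise in x_R moves x_V by −0.125 × 32 = −4. Vega's best response falls — the actions are strategic substitutes.

-4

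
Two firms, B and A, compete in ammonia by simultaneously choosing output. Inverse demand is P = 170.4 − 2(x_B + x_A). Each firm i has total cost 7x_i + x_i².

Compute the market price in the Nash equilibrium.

Firm B's profit: π = x_B(170.4 − 2(x_B + x_A)) − 7x_B − x_B².
∂π/∂x_B = 163.4 − 6x_B − 2x_A = 0, so x_B = 817/30 − (1/3)x_A.
The game is symmetric, so in equilibrium x_A = x_B: the reaction function gives (4/3)x_B = 817/30, hence x_B = 20.425.
Equilibrium price: P = 170.4 − 2·40.85 = 88.7.

88.7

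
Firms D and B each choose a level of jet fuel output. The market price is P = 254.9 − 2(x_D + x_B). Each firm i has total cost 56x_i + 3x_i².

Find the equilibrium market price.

Firm D's profit: π = x_D(254.9 − 2(x_D + x_B)) − 56x_D − 3x_D².
∂π/∂x_D = 198.9 − 10x_D − 2x_B = 0, so x_D = 19.89 − 0.2x_B.
By symmetry x_B = x_D; substituting into the reaction function, 1.2x_D = 19.89 and x_D = 16.575.
Equilibrium price: P = 254.9 − 2·33.15 = 188.6.

188.6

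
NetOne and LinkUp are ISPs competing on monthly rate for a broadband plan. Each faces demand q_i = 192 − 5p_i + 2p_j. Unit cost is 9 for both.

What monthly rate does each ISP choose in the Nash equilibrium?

NetOne's profit: π = (p_{NetOne} − 9)(192 − 5p_{NetOne} + 2p_{LinkUp}).
∂π/∂p_{NetOne} = 237 − 10p_{NetOne} + 2p_{LinkUp} = 0 ⇒ p_{NetOne} = 23.7 + 0.2p_{LinkUp}.
The game is symmetric, so in equilibrium p_{LinkUp} = p_{NetOne}: the reaction function gives 0.8p_{NetOne} = 23.7, hence p_{NetOne} = 29.625.

29.625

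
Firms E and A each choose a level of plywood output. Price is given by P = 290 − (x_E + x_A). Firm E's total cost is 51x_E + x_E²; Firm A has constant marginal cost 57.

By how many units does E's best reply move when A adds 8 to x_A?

Firm E's profit: π = x_E(290 − (x_E + x_A)) − 51x_E − x_E².
∂π/∂x_E = 239 − 4x_E − x_A = 0, so x_E = 59.75 − 0.25x_A.
The reaction-function slope is −0.25, so an 8-unit rise in x_A moves x_E by −0.25 × 8 = −2. E's best response falls — the actions are strategic substitutes.

-2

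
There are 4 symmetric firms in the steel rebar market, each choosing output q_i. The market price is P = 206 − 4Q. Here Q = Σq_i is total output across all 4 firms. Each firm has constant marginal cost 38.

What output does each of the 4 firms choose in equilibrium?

8.4

A representative firm's profit is π_i = q_i(206 − 4Q) − 38q_i, with Q = q_i + Σ_{j≠i} q_j.
First-order condition: 168 − 8q_i − 4Σ_{j≠i} q_j = 0.
With identical firms, set every q_j = q: then 168 − 8q − 12q = 0, i.e. q = 168/20 = 8.4.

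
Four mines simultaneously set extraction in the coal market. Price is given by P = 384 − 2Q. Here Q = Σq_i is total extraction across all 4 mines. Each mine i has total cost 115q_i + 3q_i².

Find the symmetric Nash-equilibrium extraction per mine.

16.8125

A representative mine's profit is π_i = q_i(384 − 2Q) − 115q_i − 3q_i², with Q = q_i + Σ_{j≠i} q_j.
First-order condition: 269 − 10q_i − 2Σ_{j≠i} q_j = 0.
In a symmetric equilibrium every mine chooses the same q, so Σ_{j≠i} q_j = 3q. The condition becomes 269 − 16q = 0, giving q = 269/16 = 16.8125.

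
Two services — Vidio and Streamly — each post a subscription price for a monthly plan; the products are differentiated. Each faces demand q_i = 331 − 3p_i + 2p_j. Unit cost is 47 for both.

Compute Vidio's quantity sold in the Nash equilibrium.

213

Vidio's profit: π = (p_{Vidio} − 47)(331 − 3p_{Vidio} + 2p_{Streamly}).
∂π/∂p_{Vidio} = 472 − 6p_{Vidio} + 2p_{Streamly} = 0 ⇒ p_{Vidio} = 236/3 + (1/3)p_{Streamly}.
Setting p_{Vidio} = p_{Streamly} in the reaction function: p_{Vidio} = 236/3 + (1/3)p_{Vidio}, so p_{Vidio} = (236/3) / (2/3) = 118.
q_{Vidio} = 331 − 3·118 + 2·118 = 213.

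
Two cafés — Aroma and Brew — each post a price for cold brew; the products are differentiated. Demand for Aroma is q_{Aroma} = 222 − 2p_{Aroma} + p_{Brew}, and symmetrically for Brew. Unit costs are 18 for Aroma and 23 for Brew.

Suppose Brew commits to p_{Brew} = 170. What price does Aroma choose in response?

Aroma's profit: π = (p_{Aroma} − 18)(222 − 2p_{Aroma} + p_{Brew}).
∂π/∂p_{Aroma} = 258 − 4p_{Aroma} + p_{Brew} = 0 ⇒ p_{Aroma} = 64.5 + 0.25p_{Brew}.
At p_{Brew} = 170: p_{Aroma} = 64.5 + 0.25·170 = 107.

107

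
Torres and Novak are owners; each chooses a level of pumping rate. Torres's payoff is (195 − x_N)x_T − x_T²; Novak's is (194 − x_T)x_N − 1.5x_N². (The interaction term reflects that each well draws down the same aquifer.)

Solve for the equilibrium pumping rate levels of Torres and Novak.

78.2, 38.6

Expanding Torres's payoff: 195x_T − x_Nx_T − x_T².
∂π/∂x_T = 195 − x_N − 2x_T = 0, so x_T = 97.5 − 0.5x_N.
Likewise for Novak: x_N = 194/3 − (1/3)x_T.
Solving the two reaction functions simultaneously: (1 − (−0.5)(−1/3))x_T = 97.5 − 0.5·(194/3), so (5/6)x_T = 391/6 and x_T = 78.2.
Then x_N = 194/3 − (1/3)·78.2 = 38.6.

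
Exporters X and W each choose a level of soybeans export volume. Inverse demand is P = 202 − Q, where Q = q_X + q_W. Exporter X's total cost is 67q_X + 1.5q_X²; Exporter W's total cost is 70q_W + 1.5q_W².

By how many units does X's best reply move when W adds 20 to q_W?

-4

Exporter X's profit: π = q_X(202 − (q_X + q_W)) − 67q_X − 1.5q_X².
∂π/∂q_X = 135 − 5q_X − q_W = 0, so q_X = 27 − 0.2q_W.
The reaction-function slope is −0.2, so a 20-unit rise in q_W moves q_X by −0.2 × 20 = −4. X's best response falls — the actions are strategic substitutes.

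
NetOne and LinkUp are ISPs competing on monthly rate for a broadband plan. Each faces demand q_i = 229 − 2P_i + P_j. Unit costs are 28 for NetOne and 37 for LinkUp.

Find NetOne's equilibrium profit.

NetOne's profit: π = (P_{NetOne} − 28)(229 − 2P_{NetOne} + P_{LinkUp}).
∂π/∂P_{NetOne} = 285 − 4P_{NetOne} + P_{LinkUp} = 0 ⇒ P_{NetOne} = 71.25 + 0.25P_{LinkUp}.
Similarly P_{LinkUp} = 75.75 + 0.25P_{NetOne}.
Plugging P_{LinkUp} into NetOne's best response: P_{NetOne} = 71.25 + 0.25(75.75 + 0.25P_{NetOne}) ⇒ 0.9375P_{NetOne} = 90.1875, so P_{NetOne} = 96.2.
Then P_{LinkUp} = 75.75 + 0.25·96.2 = 99.8.
q_{NetOne} = 229 − 2·96.2 + 99.8 = 136.4.
Profit = (96.2 − 28)·136.4 = 9302.48.

9302.48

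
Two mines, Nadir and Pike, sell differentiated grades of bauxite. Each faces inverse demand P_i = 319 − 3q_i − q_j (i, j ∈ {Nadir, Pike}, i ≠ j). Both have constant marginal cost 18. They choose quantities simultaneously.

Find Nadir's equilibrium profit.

5547

Mine Nadir's profit: π = q_{Nadir}(319 − 3q_{Nadir} − q_{Pike}) − 18q_{Nadir}.
∂π/∂q_{Nadir} = 301 − 6q_{Nadir} − q_{Pike} = 0 ⇒ q_{Nadir} = 301/6 − (1/6)q_{Pike}.
Setting q_{Nadir} = q_{Pike} in the reaction function: q_{Nadir} = 301/6 − (1/6)q_{Nadir}, so q_{Nadir} = (301/6) / (7/6) = 43.
P_{Nadir} = 319 − 3·43 − 43 = 147.
Profit = (147 − 18)·43 = 5547.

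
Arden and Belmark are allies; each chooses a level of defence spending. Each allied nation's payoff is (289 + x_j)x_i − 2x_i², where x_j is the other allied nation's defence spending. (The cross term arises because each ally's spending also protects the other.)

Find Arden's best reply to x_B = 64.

Arden's payoff is (289 + x_B)x_A − 2x_A².
∂π/∂x_A = 289 + x_B − 4x_A = 0, so x_A = 72.25 + 0.25x_B.
At x_B = 64: x_A = 72.25 + 0.25·64 = 88.25.

88.25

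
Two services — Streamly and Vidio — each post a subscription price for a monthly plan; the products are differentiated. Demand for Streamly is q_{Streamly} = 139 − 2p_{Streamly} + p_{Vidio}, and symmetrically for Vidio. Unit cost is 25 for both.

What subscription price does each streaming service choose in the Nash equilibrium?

Streamly's profit: π = (p_{Streamly} − 25)(139 − 2p_{Streamly} + p_{Vidio}).
∂π/∂p_{Streamly} = 189 − 4p_{Streamly} + p_{Vidio} = 0 ⇒ p_{Streamly} = 47.25 + 0.25p_{Vidio}.
Setting p_{Streamly} = p_{Vidio} in the reaction function: p_{Streamly} = 47.25 + 0.25p_{Streamly}, so p_{Streamly} = 47.25 / 0.75 = 63.

63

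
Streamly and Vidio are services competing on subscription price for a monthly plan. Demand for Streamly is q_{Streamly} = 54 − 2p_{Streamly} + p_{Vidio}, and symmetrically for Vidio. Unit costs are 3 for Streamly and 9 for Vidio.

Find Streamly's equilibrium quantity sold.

Streamly's profit: π = (p_{Streamly} − 3)(54 − 2p_{Streamly} + p_{Vidio}).
∂π/∂p_{Streamly} = 60 − 4p_{Streamly} + p_{Vidio} = 0 ⇒ p_{Streamly} = 15 + 0.25p_{Vidio}.
Similarly p_{Vidio} = 18 + 0.25p_{Streamly}.
Substituting the second reaction function into the first: p_{Streamly} = 15 + 0.25(18 + 0.25p_{Streamly}), which gives 0.9375p_{Streamly} = 19.5 ⇒ p_{Streamly} = 20.8.
Then p_{Vidio} = 18 + 0.25·20.8 = 23.2.
q_{Streamly} = 54 − 2·20.8 + 23.2 = 35.6.

35.6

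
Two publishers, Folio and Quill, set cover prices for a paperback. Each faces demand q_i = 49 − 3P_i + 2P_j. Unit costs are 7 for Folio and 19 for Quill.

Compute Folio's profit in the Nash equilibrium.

487.6875

Folio's profit: π = (P_{Folio} − 7)(49 − 3P_{Folio} + 2P_{Quill}).
∂π/∂P_{Folio} = 70 − 6P_{Folio} + 2P_{Quill} = 0 ⇒ P_{Folio} = 35/3 + (1/3)P_{Quill}.
Similarly P_{Quill} = 53/3 + (1/3)P_{Folio}.
Solving the two reaction functions simultaneously: (1 − (1/3)(1/3))P_{Folio} = 35/3 + (1/3)·(53/3), so (8/9)P_{Folio} = 158/9 and P_{Folio} = 19.75.
Then P_{Quill} = 53/3 + (1/3)·19.75 = 24.25.
q_{Folio} = 49 − 3·19.75 + 2·24.25 = 38.25.
Profit = (19.75 − 7)·38.25 = 487.6875.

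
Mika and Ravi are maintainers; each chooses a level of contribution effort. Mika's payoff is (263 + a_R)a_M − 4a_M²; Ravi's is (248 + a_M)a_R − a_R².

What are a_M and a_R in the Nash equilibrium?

51.6, 149.8

Expanding Mika's payoff: 263a_M + a_Ra_M − 4a_M².
∂π/∂a_M = 263 + a_R − 8a_M = 0, so a_M = 32.875 + 0.125a_R.
Likewise for Ravi: a_R = 124 + 0.5a_M.
Substituting the second reaction function into the first: a_M = 32.875 + 0.125(124 + 0.5a_M), which gives 0.9375a_M = 48.375 ⇒ a_M = 51.6.
Then a_R = 124 + 0.5·51.6 = 149.8.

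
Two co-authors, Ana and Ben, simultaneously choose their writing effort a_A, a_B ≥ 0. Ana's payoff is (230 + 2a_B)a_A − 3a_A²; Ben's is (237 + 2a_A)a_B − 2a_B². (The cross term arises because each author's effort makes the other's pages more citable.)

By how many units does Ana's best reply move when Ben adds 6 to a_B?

2

Expanding Ana's payoff: 230a_A + 2a_Ba_A − 3a_A².
∂π/∂a_A = 230 + 2a_B − 6a_A = 0, so a_A = 115/3 + (1/3)a_B.
The reaction-function slope is 1/3, so a 6-unit rise in a_B moves a_A by 1/3 × 6 = 2. Ana's best response rises — the actions are strategic complements.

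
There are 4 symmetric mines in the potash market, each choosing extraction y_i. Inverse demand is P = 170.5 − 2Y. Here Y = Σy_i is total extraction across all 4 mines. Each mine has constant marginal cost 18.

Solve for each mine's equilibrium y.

A representative mine's profit is π_i = y_i(170.5 − 2Y) − 18y_i, with Y = y_i + Σ_{j≠i} y_j.
First-order condition: 152.5 − 4y_i − 2Σ_{j≠i} y_j = 0.
Imposing symmetry (y_j = y for all j) turns Σ_{j≠i} y_j into 3y, so 152.5 = 10y and y = 15.25.

15.25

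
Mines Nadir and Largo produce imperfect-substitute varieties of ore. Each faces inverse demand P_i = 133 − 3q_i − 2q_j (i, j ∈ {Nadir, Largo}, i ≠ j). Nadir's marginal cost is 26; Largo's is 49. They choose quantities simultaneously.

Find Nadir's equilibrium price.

Mine Nadir's profit: π = q_{Nadir}(133 − 3q_{Nadir} − 2q_{Largo}) − 26q_{Nadir}.
∂π/∂q_{Nadir} = 107 − 6q_{Nadir} − 2q_{Largo} = 0 ⇒ q_{Nadir} = 107/6 − (1/3)q_{Largo}.
Similarly q_{Largo} = 14 − (1/3)q_{Nadir}.
Solving the two reaction functions simultaneously: (1 − (−1/3)(−1/3))q_{Nadir} = 107/6 − (1/3)·14, so (8/9)q_{Nadir} = 79/6 and q_{Nadir} = 14.8125.
Then q_{Largo} = 14 − (1/3)·14.8125 = 9.0625.
P_{Nadir} = 133 − 3·14.8125 − 2·9.0625 = 70.4375.

70.4375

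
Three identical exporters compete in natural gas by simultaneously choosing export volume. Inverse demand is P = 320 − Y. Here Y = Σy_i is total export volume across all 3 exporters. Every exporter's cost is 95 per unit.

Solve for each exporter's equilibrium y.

56.25

A representative exporter's profit is π_i = y_i(320 − Y) − 95y_i, with Y = y_i + Σ_{j≠i} y_j.
First-order condition: 225 − 2y_i − Σ_{j≠i} y_j = 0.
Imposing symmetry (y_j = y for all j) turns Σ_{j≠i} y_j into 2y, so 225 = 4y and y = 56.25.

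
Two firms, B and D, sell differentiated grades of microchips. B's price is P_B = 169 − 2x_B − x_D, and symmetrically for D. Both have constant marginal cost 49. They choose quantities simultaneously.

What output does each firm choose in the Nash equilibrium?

Firm B's profit: π = x_B(169 − 2x_B − x_D) − 49x_B.
∂π/∂x_B = 120 − 4x_B − x_D = 0 ⇒ x_B = 30 − 0.25x_D.
Setting x_B = x_D in the reaction function: x_B = 30 − 0.25x_B, so x_B = 30 / 1.25 = 24.

24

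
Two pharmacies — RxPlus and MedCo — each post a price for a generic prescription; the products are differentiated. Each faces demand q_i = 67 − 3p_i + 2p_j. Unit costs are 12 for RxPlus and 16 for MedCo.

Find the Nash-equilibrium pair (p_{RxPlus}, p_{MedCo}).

26.5, 28

RxPlus's profit: π = (p_{RxPlus} − 12)(67 − 3p_{RxPlus} + 2p_{MedCo}).
∂π/∂p_{RxPlus} = 103 − 6p_{RxPlus} + 2p_{MedCo} = 0 ⇒ p_{RxPlus} = 103/6 + (1/3)p_{MedCo}.
Similarly p_{MedCo} = 115/6 + (1/3)p_{RxPlus}.
Substituting the second reaction function into the first: p_{RxPlus} = 103/6 + (1/3)(115/6 + (1/3)p_{RxPlus}), which gives (8/9)p_{RxPlus} = 212/9 ⇒ p_{RxPlus} = 26.5.
Then p_{MedCo} = 115/6 + (1/3)·26.5 = 28.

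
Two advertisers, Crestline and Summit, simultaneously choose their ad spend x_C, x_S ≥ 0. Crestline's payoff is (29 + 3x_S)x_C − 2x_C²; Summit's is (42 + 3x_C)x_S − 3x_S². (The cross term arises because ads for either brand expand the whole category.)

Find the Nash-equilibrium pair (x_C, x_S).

Expanding Crestline's payoff: 29x_C + 3x_Sx_C − 2x_C².
∂π/∂x_C = 29 + 3x_S − 4x_C = 0, so x_C = 7.25 + 0.75x_S.
Likewise for Summit: x_S = 7 + 0.5x_C.
Solving the two reaction functions simultaneously: (1 − (0.75)(0.5))x_C = 7.25 + 0.75·7, so 0.625x_C = 12.5 and x_C = 20.
Then x_S = 7 + 0.5·20 = 17.

20, 17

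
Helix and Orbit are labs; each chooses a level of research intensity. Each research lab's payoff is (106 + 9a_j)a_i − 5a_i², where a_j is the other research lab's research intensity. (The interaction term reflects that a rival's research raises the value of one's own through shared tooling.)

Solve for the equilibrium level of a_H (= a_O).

Helix's payoff is (106 + 9a_O)a_H − 5a_H².
∂π/∂a_H = 106 + 9a_O − 10a_H = 0, so a_H = 10.6 + 0.9a_O.
Setting a_H = a_O in the reaction function: a_H = 10.6 + 0.9a_H, so a_H = 10.6 / 0.1 = 106.

106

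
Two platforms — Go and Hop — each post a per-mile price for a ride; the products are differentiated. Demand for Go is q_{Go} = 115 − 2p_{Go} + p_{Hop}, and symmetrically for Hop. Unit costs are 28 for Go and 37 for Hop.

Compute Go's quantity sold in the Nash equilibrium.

60.4

Go's profit: π = (p_{Go} − 28)(115 − 2p_{Go} + p_{Hop}).
∂π/∂p_{Go} = 171 − 4p_{Go} + p_{Hop} = 0 ⇒ p_{Go} = 42.75 + 0.25p_{Hop}.
Similarly p_{Hop} = 47.25 + 0.25p_{Go}.
Solving the two reaction functions simultaneously: (1 − (0.25)(0.25))p_{Go} = 42.75 + 0.25·47.25, so 0.9375p_{Go} = 54.5625 and p_{Go} = 58.2.
Then p_{Hop} = 47.25 + 0.25·58.2 = 61.8.
q_{Go} = 115 − 2·58.2 + 61.8 = 60.4.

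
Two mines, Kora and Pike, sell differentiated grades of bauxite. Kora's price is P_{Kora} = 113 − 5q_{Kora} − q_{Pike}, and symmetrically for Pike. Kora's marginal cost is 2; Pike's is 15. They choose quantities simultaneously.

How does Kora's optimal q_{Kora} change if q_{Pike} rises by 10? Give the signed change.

-1

Mine Kora's profit: π = q_{Kora}(113 − 5q_{Kora} − q_{Pike}) − 2q_{Kora}.
∂π/∂q_{Kora} = 111 − 10q_{Kora} − q_{Pike} = 0 ⇒ q_{Kora} = 11.1 − 0.1q_{Pike}.
The reaction-function slope is −0.1, so a 10-unit rise in q_{Pike} moves q_{Kora} by −0.1 × 10 = −1. Kora's best response falls — the actions are strategic substitutes.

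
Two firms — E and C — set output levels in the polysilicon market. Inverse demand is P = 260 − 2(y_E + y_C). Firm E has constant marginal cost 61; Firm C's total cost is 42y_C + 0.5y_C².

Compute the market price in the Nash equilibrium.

130.875

Firm E's profit: π = y_E(260 − 2(y_E + y_C)) − 61y_E.
∂π/∂y_E = 199 − 4y_E − 2y_C = 0, so y_E = 49.75 − 0.5y_C.
For C: ∂π/∂y_C = 218 − 5y_C − 2y_E = 0 ⇒ y_C = 43.6 − 0.4y_E.
Solving the two reaction functions simultaneously: (1 − (−0.5)(−0.4))y_E = 49.75 − 0.5·43.6, so 0.8y_E = 27.95 and y_E = 34.9375.
Then y_C = 43.6 − 0.4·34.9375 = 29.625.
Equilibrium price: P = 260 − 2·64.5625 = 130.875.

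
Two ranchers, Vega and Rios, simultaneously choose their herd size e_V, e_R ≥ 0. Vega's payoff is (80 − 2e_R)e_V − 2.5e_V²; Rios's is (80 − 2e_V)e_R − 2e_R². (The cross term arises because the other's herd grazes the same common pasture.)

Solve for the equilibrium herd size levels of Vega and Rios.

10, 15

Expanding Vega's payoff: 80e_V − 2e_Re_V − 2.5e_V².
∂π/∂e_V = 80 − 2e_R − 5e_V = 0, so e_V = 16 − 0.4e_R.
Likewise for Rios: e_R = 20 − 0.5e_V.
Substituting the second reaction function into the first: e_V = 16 − 0.4(20 − 0.5e_V), which gives 0.8e_V = 8 ⇒ e_V = 10.
Then e_R = 20 − 0.5·10 = 15.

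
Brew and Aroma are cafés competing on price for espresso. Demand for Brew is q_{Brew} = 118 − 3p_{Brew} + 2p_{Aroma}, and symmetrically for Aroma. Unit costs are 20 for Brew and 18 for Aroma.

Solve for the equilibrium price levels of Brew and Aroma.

44.125, 43.375

Brew's profit: π = (p_{Brew} − 20)(118 − 3p_{Brew} + 2p_{Aroma}).
∂π/∂p_{Brew} = 178 − 6p_{Brew} + 2p_{Aroma} = 0 ⇒ p_{Brew} = 89/3 + (1/3)p_{Aroma}.
Similarly p_{Aroma} = 86/3 + (1/3)p_{Brew}.
Plugging p_{Aroma} into Brew's best response: p_{Brew} = 89/3 + (1/3)(86/3 + (1/3)p_{Brew}) ⇒ (8/9)p_{Brew} = 353/9, so p_{Brew} = 44.125.
Then p_{Aroma} = 86/3 + (1/3)·44.125 = 43.375.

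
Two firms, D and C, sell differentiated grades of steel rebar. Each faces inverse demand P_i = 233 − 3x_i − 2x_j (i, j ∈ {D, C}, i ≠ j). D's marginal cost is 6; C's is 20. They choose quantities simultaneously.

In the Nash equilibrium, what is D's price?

93.75

Firm D's profit: π = x_D(233 − 3x_D − 2x_C) − 6x_D.
∂π/∂x_D = 227 − 6x_D − 2x_C = 0 ⇒ x_D = 227/6 − (1/3)x_C.
Similarly x_C = 35.5 − (1/3)x_D.
Plugging x_C into D's best response: x_D = 227/6 − (1/3)(35.5 − (1/3)x_D) ⇒ (8/9)x_D = 26, so x_D = 29.25.
Then x_C = 35.5 − (1/3)·29.25 = 25.75.
P_D = 233 − 3·29.25 − 2·25.75 = 93.75.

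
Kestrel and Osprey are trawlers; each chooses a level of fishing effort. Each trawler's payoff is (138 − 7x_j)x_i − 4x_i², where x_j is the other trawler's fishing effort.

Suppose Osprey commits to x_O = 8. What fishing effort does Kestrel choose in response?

10.25

Kestrel's payoff is (138 − 7x_O)x_K − 4x_K².
∂π/∂x_K = 138 − 7x_O − 8x_K = 0, so x_K = 17.25 − 0.875x_O.
At x_O = 8: x_K = 17.25 − 0.875·8 = 10.25.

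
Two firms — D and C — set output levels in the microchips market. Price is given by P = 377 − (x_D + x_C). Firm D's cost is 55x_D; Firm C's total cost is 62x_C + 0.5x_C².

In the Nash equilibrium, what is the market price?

185.2

Firm D's profit: π = x_D(377 − (x_D + x_C)) − 55x_D.
∂π/∂x_D = 322 − 2x_D − x_C = 0, so x_D = 161 − 0.5x_C.
For C: ∂π/∂x_C = 315 − 3x_C − x_D = 0 ⇒ x_C = 105 − (1/3)x_D.
Plugging x_C into D's best response: x_D = 161 − 0.5(105 − (1/3)x_D) ⇒ (5/6)x_D = 108.5, so x_D = 130.2.
Then x_C = 105 − (1/3)·130.2 = 61.6.
Equilibrium price: P = 377 − 191.8 = 185.2.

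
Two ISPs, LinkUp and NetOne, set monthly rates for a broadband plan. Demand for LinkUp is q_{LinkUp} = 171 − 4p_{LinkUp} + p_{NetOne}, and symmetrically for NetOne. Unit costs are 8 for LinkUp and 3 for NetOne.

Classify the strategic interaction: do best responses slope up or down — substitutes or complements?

LinkUp's profit: π = (p_{LinkUp} − 8)(171 − 4p_{LinkUp} + p_{NetOne}).
∂π/∂p_{LinkUp} = 203 − 8p_{LinkUp} + p_{NetOne} = 0 ⇒ p_{LinkUp} = 25.375 + 0.125p_{NetOne}.
The best-response slope dp_{LinkUp}/dp_{NetOne} = 0.125 > 0: the reaction function is upward-sloping, so the choices are strategic complements.

strategic complements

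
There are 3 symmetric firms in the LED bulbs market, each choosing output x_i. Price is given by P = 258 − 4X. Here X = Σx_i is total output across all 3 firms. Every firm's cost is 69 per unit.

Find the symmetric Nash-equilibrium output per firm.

A representative firm's profit is π_i = x_i(258 − 4X) − 69x_i, with X = x_i + Σ_{j≠i} x_j.
First-order condition: 189 − 8x_i − 4Σ_{j≠i} x_j = 0.
Imposing symmetry (x_j = x for all j) turns Σ_{j≠i} x_j into 2x, so 189 = 16x and x = 11.8125.

11.8125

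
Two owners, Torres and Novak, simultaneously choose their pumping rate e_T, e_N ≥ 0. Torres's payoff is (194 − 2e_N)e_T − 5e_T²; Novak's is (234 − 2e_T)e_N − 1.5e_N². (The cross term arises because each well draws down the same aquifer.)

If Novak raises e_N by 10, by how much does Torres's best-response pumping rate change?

-2

Expanding Torres's payoff: 194e_T − 2e_Ne_T − 5e_T².
∂π/∂e_T = 194 − 2e_N − 10e_T = 0, so e_T = 19.4 − 0.2e_N.
The reaction-function slope is −0.2, so a 10-unit rise in e_N moves e_T by −0.2 × 10 = −2. Torres's best response falls — the actions are strategic substitutes.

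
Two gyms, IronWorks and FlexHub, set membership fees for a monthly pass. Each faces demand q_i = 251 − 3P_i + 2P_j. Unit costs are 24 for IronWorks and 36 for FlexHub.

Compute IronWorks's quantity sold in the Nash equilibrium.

IronWorks's profit: π = (P_{IronWorks} − 24)(251 − 3P_{IronWorks} + 2P_{FlexHub}).
∂π/∂P_{IronWorks} = 323 − 6P_{IronWorks} + 2P_{FlexHub} = 0 ⇒ P_{IronWorks} = 323/6 + (1/3)P_{FlexHub}.
Similarly P_{FlexHub} = 359/6 + (1/3)P_{IronWorks}.
Plugging P_{FlexHub} into IronWorks's best response: P_{IronWorks} = 323/6 + (1/3)(359/6 + (1/3)P_{IronWorks}) ⇒ (8/9)P_{IronWorks} = 664/9, so P_{IronWorks} = 83.
Then P_{FlexHub} = 359/6 + (1/3)·83 = 87.5.
q_{IronWorks} = 251 − 3·83 + 2·87.5 = 177.

177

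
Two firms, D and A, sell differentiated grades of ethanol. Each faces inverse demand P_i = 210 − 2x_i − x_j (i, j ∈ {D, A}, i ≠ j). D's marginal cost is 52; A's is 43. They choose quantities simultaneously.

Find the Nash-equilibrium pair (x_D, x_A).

31, 34

Firm D's profit: π = x_D(210 − 2x_D − x_A) − 52x_D.
∂π/∂x_D = 158 − 4x_D − x_A = 0 ⇒ x_D = 39.5 − 0.25x_A.
Similarly x_A = 41.75 − 0.25x_D.
Substituting the second reaction function into the first: x_D = 39.5 − 0.25(41.75 − 0.25x_D), which gives 0.9375x_D = 29.0625 ⇒ x_D = 31.
Then x_A = 41.75 − 0.25·31 = 34.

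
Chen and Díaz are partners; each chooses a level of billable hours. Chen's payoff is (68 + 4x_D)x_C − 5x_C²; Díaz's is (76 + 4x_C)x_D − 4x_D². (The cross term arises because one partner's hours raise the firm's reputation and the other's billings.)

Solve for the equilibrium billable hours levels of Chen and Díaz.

Expanding Chen's payoff: 68x_C + 4x_Dx_C − 5x_C².
∂π/∂x_C = 68 + 4x_D − 10x_C = 0, so x_C = 6.8 + 0.4x_D.
Likewise for Díaz: x_D = 9.5 + 0.5x_C.
Solving the two reaction functions simultaneously: (1 − (0.4)(0.5))x_C = 6.8 + 0.4·9.5, so 0.8x_C = 10.6 and x_C = 13.25.
Then x_D = 9.5 + 0.5·13.25 = 16.125.

13.25, 16.125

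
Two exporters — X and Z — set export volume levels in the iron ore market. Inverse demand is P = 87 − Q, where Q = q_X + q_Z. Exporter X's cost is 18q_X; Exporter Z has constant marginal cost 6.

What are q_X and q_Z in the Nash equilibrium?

19, 31

Exporter X's profit: π = q_X(87 − (q_X + q_Z)) − 18q_X.
∂π/∂q_X = 69 − 2q_X − q_Z = 0, so q_X = 34.5 − 0.5q_Z.
By the same steps for Z: q_Z = 40.5 − 0.5q_X.
Substituting the second reaction function into the first: q_X = 34.5 − 0.5(40.5 − 0.5q_X), which gives 0.75q_X = 14.25 ⇒ q_X = 19.
Then q_Z = 40.5 − 0.5·19 = 31.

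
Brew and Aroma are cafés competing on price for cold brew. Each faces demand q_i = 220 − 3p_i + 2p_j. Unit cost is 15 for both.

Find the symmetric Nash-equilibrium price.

66.25

Brew's profit: π = (p_{Brew} − 15)(220 − 3p_{Brew} + 2p_{Aroma}).
∂π/∂p_{Brew} = 265 − 6p_{Brew} + 2p_{Aroma} = 0 ⇒ p_{Brew} = 265/6 + (1/3)p_{Aroma}.
Setting p_{Brew} = p_{Aroma} in the reaction function: p_{Brew} = 265/6 + (1/3)p_{Brew}, so p_{Brew} = (265/6) / (2/3) = 66.25.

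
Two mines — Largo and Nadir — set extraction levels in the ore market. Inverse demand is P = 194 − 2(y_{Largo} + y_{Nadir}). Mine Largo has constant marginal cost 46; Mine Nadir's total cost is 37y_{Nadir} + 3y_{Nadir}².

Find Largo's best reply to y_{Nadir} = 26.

24

Mine Largo's profit: π = y_{Largo}(194 − 2(y_{Largo} + y_{Nadir})) − 46y_{Largo}.
∂π/∂y_{Largo} = 148 − 4y_{Largo} − 2y_{Nadir} = 0, so y_{Largo} = 37 − 0.5y_{Nadir}.
At y_{Nadir} = 26: y_{Largo} = 37 − 0.5·26 = 24.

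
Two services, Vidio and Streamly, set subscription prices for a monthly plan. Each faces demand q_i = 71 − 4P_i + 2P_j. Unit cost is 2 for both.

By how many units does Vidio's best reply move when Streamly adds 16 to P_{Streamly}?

4

Vidio's profit: π = (P_{Vidio} − 2)(71 − 4P_{Vidio} + 2P_{Streamly}).
∂π/∂P_{Vidio} = 79 − 8P_{Vidio} + 2P_{Streamly} = 0 ⇒ P_{Vidio} = 9.875 + 0.25P_{Streamly}.
The reaction-function slope is 0.25, so a 16-unit rise in P_{Streamly} moves P_{Vidio} by 0.25 × 16 = 4. Vidio's best response rises — the actions are strategic complements.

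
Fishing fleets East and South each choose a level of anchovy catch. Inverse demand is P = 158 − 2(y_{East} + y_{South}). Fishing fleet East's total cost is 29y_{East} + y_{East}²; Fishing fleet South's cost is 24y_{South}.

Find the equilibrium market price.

Fishing fleet East's profit: π = y_{East}(158 − 2(y_{East} + y_{South})) − 29y_{East} − y_{East}².
∂π/∂y_{East} = 129 − 6y_{East} − 2y_{South} = 0, so y_{East} = 21.5 − (1/3)y_{South}.
For South: ∂π/∂y_{South} = 134 − 4y_{South} − 2y_{East} = 0 ⇒ y_{South} = 33.5 − 0.5y_{East}.
Solving the two reaction functions simultaneously: (1 − (−1/3)(−0.5))y_{East} = 21.5 − (1/3)·33.5, so (5/6)y_{East} = 31/3 and y_{East} = 12.4.
Then y_{South} = 33.5 − 0.5·12.4 = 27.3.
Equilibrium price: P = 158 − 2·39.7 = 78.6.

78.6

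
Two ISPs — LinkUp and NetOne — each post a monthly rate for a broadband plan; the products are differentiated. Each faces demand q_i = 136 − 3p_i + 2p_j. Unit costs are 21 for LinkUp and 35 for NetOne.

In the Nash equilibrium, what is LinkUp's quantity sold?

94.125

LinkUp's profit: π = (p_{LinkUp} − 21)(136 − 3p_{LinkUp} + 2p_{NetOne}).
∂π/∂p_{LinkUp} = 199 − 6p_{LinkUp} + 2p_{NetOne} = 0 ⇒ p_{LinkUp} = 199/6 + (1/3)p_{NetOne}.
Similarly p_{NetOne} = 241/6 + (1/3)p_{LinkUp}.
Plugging p_{NetOne} into LinkUp's best response: p_{LinkUp} = 199/6 + (1/3)(241/6 + (1/3)p_{LinkUp}) ⇒ (8/9)p_{LinkUp} = 419/9, so p_{LinkUp} = 52.375.
Then p_{NetOne} = 241/6 + (1/3)·52.375 = 57.625.
q_{LinkUp} = 136 − 3·52.375 + 2·57.625 = 94.125.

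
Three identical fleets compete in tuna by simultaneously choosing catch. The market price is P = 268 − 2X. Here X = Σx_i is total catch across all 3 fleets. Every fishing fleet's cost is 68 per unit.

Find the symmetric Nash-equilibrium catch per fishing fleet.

A representative fishing fleet's profit is π_i = x_i(268 − 2X) − 68x_i, with X = x_i + Σ_{j≠i} x_j.
First-order condition: 200 − 4x_i − 2Σ_{j≠i} x_j = 0.
In a symmetric equilibrium every fishing fleet chooses the same x, so Σ_{j≠i} x_j = 2x. The condition becomes 200 − 8x = 0, giving x = 200/8 = 25.

25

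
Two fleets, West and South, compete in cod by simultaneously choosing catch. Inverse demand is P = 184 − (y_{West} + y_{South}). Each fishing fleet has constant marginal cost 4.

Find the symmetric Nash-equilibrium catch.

Fishing fleet West's profit: π = y_{West}(184 − (y_{West} + y_{South})) − 4y_{West}.
∂π/∂y_{West} = 180 − 2y_{West} − y_{South} = 0, so y_{West} = 90 − 0.5y_{South}.
By symmetry y_{South} = y_{West}; substituting into the reaction function, 1.5y_{West} = 90 and y_{West} = 60.

60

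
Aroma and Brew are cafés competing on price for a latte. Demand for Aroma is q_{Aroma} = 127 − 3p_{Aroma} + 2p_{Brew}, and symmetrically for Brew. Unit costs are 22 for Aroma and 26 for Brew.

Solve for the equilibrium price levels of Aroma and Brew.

49, 50.5

Aroma's profit: π = (p_{Aroma} − 22)(127 − 3p_{Aroma} + 2p_{Brew}).
∂π/∂p_{Aroma} = 193 − 6p_{Aroma} + 2p_{Brew} = 0 ⇒ p_{Aroma} = 193/6 + (1/3)p_{Brew}.
Similarly p_{Brew} = 205/6 + (1/3)p_{Aroma}.
Substituting the second reaction function into the first: p_{Aroma} = 193/6 + (1/3)(205/6 + (1/3)p_{Aroma}), which gives (8/9)p_{Aroma} = 392/9 ⇒ p_{Aroma} = 49.
Then p_{Brew} = 205/6 + (1/3)·49 = 50.5.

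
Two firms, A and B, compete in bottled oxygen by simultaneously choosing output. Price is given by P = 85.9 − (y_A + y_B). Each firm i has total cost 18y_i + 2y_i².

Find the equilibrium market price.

66.5

Firm A's profit: π = y_A(85.9 − (y_A + y_B)) − 18y_A − 2y_A².
∂π/∂y_A = 67.9 − 6y_A − y_B = 0, so y_A = 679/60 − (1/6)y_B.
The game is symmetric, so in equilibrium y_B = y_A: the reaction function gives (7/6)y_A = 679/60, hence y_A = 9.7.
Equilibrium price: P = 85.9 − 19.4 = 66.5.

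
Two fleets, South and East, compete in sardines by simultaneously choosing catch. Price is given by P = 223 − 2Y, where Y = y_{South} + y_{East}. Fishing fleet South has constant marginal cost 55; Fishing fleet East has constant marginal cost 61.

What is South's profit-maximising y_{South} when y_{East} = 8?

Fishing fleet South's profit: π = y_{South}(223 − 2(y_{South} + y_{East})) − 55y_{South}.
∂π/∂y_{South} = 168 − 4y_{South} − 2y_{East} = 0, so y_{South} = 42 − 0.5y_{East}.
At y_{East} = 8: y_{South} = 42 − 0.5·8 = 38.

38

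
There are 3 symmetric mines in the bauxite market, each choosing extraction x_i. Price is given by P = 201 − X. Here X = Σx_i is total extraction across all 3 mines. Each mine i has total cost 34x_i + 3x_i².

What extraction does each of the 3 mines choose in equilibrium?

A representative mine's profit is π_i = x_i(201 − X) − 34x_i − 3x_i², with X = x_i + Σ_{j≠i} x_j.
First-order condition: 167 − 8x_i − Σ_{j≠i} x_j = 0.
In a symmetric equilibrium every mine chooses the same x, so Σ_{j≠i} x_j = 2x. The condition becomes 167 − 10x = 0, giving x = 167/10 = 16.7.

16.7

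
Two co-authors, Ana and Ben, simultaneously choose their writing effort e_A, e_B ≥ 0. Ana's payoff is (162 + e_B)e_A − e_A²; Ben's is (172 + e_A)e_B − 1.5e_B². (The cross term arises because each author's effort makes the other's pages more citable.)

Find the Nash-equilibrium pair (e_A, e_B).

Expanding Ana's payoff: 162e_A + e_Be_A − e_A².
∂π/∂e_A = 162 + e_B − 2e_A = 0, so e_A = 81 + 0.5e_B.
Likewise for Ben: e_B = 172/3 + (1/3)e_A.
Solving the two reaction functions simultaneously: (1 − (0.5)(1/3))e_A = 81 + 0.5·(172/3), so (5/6)e_A = 329/3 and e_A = 131.6.
Then e_B = 172/3 + (1/3)·131.6 = 101.2.

131.6, 101.2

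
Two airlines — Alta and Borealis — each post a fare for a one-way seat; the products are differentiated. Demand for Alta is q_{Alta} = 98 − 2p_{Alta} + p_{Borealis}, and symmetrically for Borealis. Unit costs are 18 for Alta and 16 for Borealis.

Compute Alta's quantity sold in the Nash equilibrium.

52.8

Alta's profit: π = (p_{Alta} − 18)(98 − 2p_{Alta} + p_{Borealis}).
∂π/∂p_{Alta} = 134 − 4p_{Alta} + p_{Borealis} = 0 ⇒ p_{Alta} = 33.5 + 0.25p_{Borealis}.
Similarly p_{Borealis} = 32.5 + 0.25p_{Alta}.
Substituting the second reaction function into the first: p_{Alta} = 33.5 + 0.25(32.5 + 0.25p_{Alta}), which gives 0.9375p_{Alta} = 41.625 ⇒ p_{Alta} = 44.4.
Then p_{Borealis} = 32.5 + 0.25·44.4 = 43.6.
q_{Alta} = 98 − 2·44.4 + 43.6 = 52.8.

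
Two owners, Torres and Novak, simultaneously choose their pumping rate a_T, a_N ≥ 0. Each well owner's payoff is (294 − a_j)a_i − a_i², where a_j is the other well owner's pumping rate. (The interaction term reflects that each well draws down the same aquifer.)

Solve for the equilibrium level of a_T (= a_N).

Torres's payoff is (294 − a_N)a_T − a_T².
∂π/∂a_T = 294 − a_N − 2a_T = 0, so a_T = 147 − 0.5a_N.
The game is symmetric, so in equilibrium a_N = a_T: the reaction function gives 1.5a_T = 147, hence a_T = 98.

98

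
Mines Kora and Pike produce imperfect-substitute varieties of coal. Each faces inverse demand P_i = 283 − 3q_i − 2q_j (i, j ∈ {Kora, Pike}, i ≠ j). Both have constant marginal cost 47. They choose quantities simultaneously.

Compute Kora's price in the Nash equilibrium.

135.5

Mine Kora's profit: π = q_{Kora}(283 − 3q_{Kora} − 2q_{Pike}) − 47q_{Kora}.
∂π/∂q_{Kora} = 236 − 6q_{Kora} − 2q_{Pike} = 0 ⇒ q_{Kora} = 118/3 − (1/3)q_{Pike}.
Setting q_{Kora} = q_{Pike} in the reaction function: q_{Kora} = 118/3 − (1/3)q_{Kora}, so q_{Kora} = (118/3) / (4/3) = 29.5.
P_{Kora} = 283 − 3·29.5 − 2·29.5 = 135.5.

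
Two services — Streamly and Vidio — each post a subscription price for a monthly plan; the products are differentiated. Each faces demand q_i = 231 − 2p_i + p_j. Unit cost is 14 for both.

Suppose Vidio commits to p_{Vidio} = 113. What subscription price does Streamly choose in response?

93

Streamly's profit: π = (p_{Streamly} − 14)(231 − 2p_{Streamly} + p_{Vidio}).
∂π/∂p_{Streamly} = 259 − 4p_{Streamly} + p_{Vidio} = 0 ⇒ p_{Streamly} = 64.75 + 0.25p_{Vidio}.
At p_{Vidio} = 113: p_{Streamly} = 64.75 + 0.25·113 = 93.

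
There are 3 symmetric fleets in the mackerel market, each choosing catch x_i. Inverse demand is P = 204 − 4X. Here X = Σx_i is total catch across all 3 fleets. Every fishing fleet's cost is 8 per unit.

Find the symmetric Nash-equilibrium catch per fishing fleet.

A representative fishing fleet's profit is π_i = x_i(204 − 4X) − 8x_i, with X = x_i + Σ_{j≠i} x_j.
First-order condition: 196 − 8x_i − 4Σ_{j≠i} x_j = 0.
Imposing symmetry (x_j = x for all j) turns Σ_{j≠i} x_j into 2x, so 196 = 16x and x = 12.25.

12.25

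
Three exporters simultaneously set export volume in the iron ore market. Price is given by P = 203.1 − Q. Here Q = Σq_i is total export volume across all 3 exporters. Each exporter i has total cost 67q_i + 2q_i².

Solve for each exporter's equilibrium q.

A representative exporter's profit is π_i = q_i(203.1 − Q) − 67q_i − 2q_i², with Q = q_i + Σ_{j≠i} q_j.
First-order condition: 136.1 − 6q_i − Σ_{j≠i} q_j = 0.
With identical exporters, set every q_j = q: then 136.1 − 6q − 2q = 0, i.e. q = 136.1/8 = 17.0125.

17.0125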